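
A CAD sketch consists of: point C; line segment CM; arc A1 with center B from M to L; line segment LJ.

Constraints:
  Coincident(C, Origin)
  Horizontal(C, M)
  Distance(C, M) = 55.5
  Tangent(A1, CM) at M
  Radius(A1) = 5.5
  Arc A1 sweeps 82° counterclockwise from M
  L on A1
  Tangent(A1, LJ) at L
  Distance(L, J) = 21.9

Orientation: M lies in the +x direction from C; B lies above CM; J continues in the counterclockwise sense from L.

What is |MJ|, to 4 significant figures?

27.75

C is at the origin; C and M share the same y with |CM| = 55.5 and M on the +x side, so M = (55.50, 0.000). The tangent condition forces BM to be normal to CM, so B = M + (0, 5.5) = (55.50, 5.500). On A1, M sits at bearing -90° from B; an 82° counterclockwise sweep puts L at bearing -8°, so L = B + 5.5·(cos -8°, sin -8°) = (60.95, 4.735). A1 meets LJ tangentially, so BL is at right angles to LJ, so LJ runs along (−sin -8°, cos -8°); with |LJ| = 21.9, J = (63.99, 26.42). Then |MJ| = |J − M| = 27.75.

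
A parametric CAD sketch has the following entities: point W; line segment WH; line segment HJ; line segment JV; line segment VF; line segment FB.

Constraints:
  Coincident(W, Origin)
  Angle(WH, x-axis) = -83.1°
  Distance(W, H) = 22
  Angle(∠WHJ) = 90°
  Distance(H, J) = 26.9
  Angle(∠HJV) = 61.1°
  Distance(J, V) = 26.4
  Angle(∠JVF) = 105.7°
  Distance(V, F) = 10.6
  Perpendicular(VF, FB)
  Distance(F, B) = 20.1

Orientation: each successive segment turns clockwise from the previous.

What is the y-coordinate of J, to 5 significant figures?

-25.072

W is at the origin; WH runs at -83.1° with length 22.0, so H = (2.6430, -21.841). ∠WHJ = 90.0° gives HJ at -173.10° from the x-axis; with |HJ| = 26.9, J = (-24.062, -25.072). So J.y = -25.072.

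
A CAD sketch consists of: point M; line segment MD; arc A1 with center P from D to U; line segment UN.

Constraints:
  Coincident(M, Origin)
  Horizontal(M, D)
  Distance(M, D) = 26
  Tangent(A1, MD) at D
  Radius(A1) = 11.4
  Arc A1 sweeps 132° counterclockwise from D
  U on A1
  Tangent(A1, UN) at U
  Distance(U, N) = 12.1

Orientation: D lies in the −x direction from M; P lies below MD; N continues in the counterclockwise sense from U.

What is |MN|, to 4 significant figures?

38.48

M is at the origin; MD is horizontal with |MD| = 26.0 and D on the −x side, so D = (-26.00, 0.000). Tangency of A1 to MD means the radius PD is perpendicular to MD, so P = D + (0, -11.4) = (-26.00, -11.40). On A1, D sits at bearing 90° from P; a 132° counterclockwise sweep puts U at bearing 222°, so U = P + 11.4·(cos 222°, sin 222°) = (-34.47, -19.03). A1 meets UN tangentially, so PU is at right angles to UN, so UN runs along (−sin 222°, cos 222°); with |UN| = 12.1, N = (-26.38, -28.02). Then |MN| = |N − M| = 38.48.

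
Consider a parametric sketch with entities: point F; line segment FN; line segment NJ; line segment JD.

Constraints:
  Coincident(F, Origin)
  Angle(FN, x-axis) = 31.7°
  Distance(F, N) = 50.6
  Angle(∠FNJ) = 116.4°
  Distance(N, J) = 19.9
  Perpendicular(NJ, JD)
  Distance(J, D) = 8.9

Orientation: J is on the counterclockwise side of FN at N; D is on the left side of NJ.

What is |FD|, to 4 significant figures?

55.90

∠FNJ = 116.4°, so NJ runs at 31.7° + (180° − 116.4°) = 95.30° from the x-axis; with |NJ| = 19.9, J = N + 19.9·(cos 95.30°, sin 95.30°) = (41.21, 46.40). NJ is perpendicular to JD; with |JD| = 8.9 on the left of NJ, D = J + 8.9·(-0.9957, -0.09237) = (32.35, 45.58). Then |FD| = |D − F| = 55.90.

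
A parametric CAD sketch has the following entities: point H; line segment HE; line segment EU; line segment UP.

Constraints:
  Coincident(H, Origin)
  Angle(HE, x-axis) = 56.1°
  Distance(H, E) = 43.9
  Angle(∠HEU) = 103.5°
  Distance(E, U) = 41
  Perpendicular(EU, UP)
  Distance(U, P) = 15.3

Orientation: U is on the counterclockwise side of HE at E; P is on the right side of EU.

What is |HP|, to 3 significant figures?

77.4

∠HEU = 103.5°, so EU runs at 56.1° + (180° − 103.5°) = 133° from the x-axis; with |EU| = 41.0, U = E + 41.0·(cos 133°, sin 133°) = (-3.27, 66.6). EU is perpendicular to UP; with |UP| = 15.3 on the right of EU, P = U + 15.3·(0.736, 0.677) = (8.00, 77.0). Then |HP| = |P − H| = 77.4.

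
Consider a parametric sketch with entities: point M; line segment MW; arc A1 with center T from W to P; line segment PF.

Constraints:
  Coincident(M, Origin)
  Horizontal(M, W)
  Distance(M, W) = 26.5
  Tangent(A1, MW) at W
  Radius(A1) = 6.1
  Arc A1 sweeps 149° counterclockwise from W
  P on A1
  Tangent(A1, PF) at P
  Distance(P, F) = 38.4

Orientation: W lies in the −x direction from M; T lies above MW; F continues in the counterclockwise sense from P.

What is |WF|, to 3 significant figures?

43.1

On A1, W sits at bearing -90° from T; a 149° counterclockwise sweep puts P at bearing 59°, so P = T + 6.1·(cos 59°, sin 59°) = (-23.4, 11.3). Tangency of A1 to PF means the radius TP is perpendicular to PF, so PF runs along (−sin 59°, cos 59°); with |PF| = 38.4, F = (-56.3, 31.1). Then |WF| = |F − W| = 43.1.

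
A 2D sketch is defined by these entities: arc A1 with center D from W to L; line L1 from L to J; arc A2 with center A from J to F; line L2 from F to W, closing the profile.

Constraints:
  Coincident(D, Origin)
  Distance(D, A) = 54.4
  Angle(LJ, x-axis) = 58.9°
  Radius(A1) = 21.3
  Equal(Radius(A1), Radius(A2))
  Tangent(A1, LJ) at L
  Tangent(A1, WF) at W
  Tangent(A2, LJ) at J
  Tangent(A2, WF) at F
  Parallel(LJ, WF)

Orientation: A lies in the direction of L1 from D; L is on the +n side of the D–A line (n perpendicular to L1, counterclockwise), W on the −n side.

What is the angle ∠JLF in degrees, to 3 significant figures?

38.1°

The slot axis is L1's direction at 58.9°, so u = (cos 58.9°, sin 58.9°) = (0.517, 0.856) and n = (−sin 58.9°, cos 58.9°) = (-0.856, 0.517). D is at the origin and A lies 54.4 along u from D, so A = 54.4·u = (28.1, 46.6). Tangency of A1 to both parallel lines with radius 21.3 puts L and W at D ± 21.3·n: L = (-18.2, 11.0), W = (18.2, -11.0). Equal radii place J and F the same way about A: J = A + 21.3·n = (9.86, 57.6), F = A − 21.3·n = (46.3, 35.6). Then cos ∠JLF = LJ·LF / (|LJ||LF|), giving 38.1°.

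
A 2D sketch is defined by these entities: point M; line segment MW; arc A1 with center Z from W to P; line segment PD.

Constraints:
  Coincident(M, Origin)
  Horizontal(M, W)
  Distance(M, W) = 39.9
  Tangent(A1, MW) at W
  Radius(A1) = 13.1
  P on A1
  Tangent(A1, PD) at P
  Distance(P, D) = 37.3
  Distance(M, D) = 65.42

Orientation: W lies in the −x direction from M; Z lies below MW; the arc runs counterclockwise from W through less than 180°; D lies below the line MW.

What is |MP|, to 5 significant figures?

55.085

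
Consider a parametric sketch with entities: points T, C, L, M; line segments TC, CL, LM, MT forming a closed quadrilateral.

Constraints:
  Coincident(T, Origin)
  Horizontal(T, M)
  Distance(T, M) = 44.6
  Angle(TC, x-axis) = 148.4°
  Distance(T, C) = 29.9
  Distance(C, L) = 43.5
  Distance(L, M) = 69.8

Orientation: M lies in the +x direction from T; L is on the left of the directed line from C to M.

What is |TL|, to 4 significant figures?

52.19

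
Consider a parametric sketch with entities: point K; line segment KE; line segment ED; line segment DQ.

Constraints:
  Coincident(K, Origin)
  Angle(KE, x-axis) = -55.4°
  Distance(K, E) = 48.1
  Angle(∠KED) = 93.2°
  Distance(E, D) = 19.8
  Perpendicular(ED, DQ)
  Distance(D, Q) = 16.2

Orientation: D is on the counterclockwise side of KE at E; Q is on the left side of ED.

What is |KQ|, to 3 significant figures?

39.0

∠KED = 93.2°, so ED runs at -55.4° + (180° − 93.2°) = 31.4° from the x-axis; with |ED| = 19.8, D = E + 19.8·(cos 31.4°, sin 31.4°) = (44.2, -29.3). ED is perpendicular to DQ; with |DQ| = 16.2 on the left of ED, Q = D + 16.2·(-0.521, 0.854) = (35.8, -15.4). Then |KQ| = |Q − K| = 39.0.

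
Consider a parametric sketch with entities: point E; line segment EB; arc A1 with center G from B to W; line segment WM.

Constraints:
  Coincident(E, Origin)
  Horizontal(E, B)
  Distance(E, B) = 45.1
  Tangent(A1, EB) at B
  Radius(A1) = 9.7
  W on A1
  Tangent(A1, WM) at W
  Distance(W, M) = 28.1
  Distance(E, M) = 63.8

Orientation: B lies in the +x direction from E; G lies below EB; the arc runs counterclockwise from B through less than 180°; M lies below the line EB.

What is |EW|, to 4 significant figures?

39.43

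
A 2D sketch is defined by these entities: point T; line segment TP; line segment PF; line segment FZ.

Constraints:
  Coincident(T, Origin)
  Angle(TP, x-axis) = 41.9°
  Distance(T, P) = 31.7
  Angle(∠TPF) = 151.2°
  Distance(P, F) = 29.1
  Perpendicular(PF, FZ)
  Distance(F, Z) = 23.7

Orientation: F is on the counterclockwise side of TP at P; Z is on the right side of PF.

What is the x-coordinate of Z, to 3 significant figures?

55.6

T is at the origin; TP runs at 41.9° with length 31.7, so P = 31.7·(cos 41.9°, sin 41.9°) = (23.6, 21.2). ∠TPF = 151.2°, so PF runs at 41.9° + (180° − 151.2°) = 70.7° from the x-axis; with |PF| = 29.1, F = P + 29.1·(cos 70.7°, sin 70.7°) = (33.2, 48.6). PF is perpendicular to FZ; with |FZ| = 23.7 on the right of PF, Z = F + 23.7·(0.944, -0.331) = (55.6, 40.8). So Z.x = 55.6.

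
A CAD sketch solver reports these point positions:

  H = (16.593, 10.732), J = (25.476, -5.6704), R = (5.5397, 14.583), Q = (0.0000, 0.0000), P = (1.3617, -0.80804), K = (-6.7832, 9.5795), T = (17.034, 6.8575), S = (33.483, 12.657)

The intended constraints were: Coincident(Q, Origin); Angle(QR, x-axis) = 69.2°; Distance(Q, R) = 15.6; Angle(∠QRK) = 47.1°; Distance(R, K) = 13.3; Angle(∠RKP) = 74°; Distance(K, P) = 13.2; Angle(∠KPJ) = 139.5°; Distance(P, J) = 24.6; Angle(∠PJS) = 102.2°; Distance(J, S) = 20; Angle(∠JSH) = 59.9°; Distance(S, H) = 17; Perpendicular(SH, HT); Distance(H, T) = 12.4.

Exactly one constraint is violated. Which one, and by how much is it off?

Distance(H, T) = 12.4 — off by 8.50.

Q = (0.00, 0.00) ✓; QR at 69.20° ✓; |QR| = 15.60 ✓; ∠QRK = 47.10° ✓; |RK| = 13.30 ✓; ∠RKP = 74.00° ✓; |KP| = 13.20 ✓; ∠KPJ = 139.5° ✓; |PJ| = 24.60 ✓; ∠PJS = 102.2° ✓; |JS| = 20.00 ✓; ∠JSH = 59.90° ✓; |SH| = 17.00 ✓; ∠(SH, HT) = 89.99° ✓; |HT| = 3.900 ✗.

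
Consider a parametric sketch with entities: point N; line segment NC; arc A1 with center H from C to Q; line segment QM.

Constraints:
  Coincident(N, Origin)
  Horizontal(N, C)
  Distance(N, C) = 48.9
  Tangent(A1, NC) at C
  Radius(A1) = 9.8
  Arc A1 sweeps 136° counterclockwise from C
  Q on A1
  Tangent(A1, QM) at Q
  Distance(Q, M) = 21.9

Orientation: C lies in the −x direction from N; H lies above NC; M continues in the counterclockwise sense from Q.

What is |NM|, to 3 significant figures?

66.1

On A1, C sits at bearing -90° from H; a 136° counterclockwise sweep puts Q at bearing 46°, so Q = H + 9.8·(cos 46°, sin 46°) = (-42.1, 16.8). Since A1 is tangent to QM there, HQ ⟂ QM, so QM runs along (−sin 46°, cos 46°); with |QM| = 21.9, M = (-57.8, 32.1). Then |NM| = |M − N| = 66.1.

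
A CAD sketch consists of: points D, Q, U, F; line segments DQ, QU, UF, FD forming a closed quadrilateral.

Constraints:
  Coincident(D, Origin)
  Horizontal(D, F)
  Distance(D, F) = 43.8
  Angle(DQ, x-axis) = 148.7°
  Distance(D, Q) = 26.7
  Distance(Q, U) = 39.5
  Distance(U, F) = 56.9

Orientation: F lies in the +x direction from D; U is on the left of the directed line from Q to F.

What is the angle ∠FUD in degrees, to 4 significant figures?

49.82°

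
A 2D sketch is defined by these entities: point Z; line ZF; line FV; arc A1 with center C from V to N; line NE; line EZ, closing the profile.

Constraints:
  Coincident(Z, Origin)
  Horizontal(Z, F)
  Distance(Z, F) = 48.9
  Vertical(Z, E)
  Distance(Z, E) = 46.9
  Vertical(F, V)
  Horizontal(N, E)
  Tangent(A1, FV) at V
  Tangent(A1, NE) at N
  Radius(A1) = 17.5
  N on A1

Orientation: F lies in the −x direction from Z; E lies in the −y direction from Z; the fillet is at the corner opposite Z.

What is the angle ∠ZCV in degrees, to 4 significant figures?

136.9°

The virtual corner opposite Z is at (-48.90, -46.90). Tangency of A1 to FV means the radius CV is perpendicular to FV and the tangent condition forces CN to be normal to NE, with radius 17.5, so the center C sits 17.5 in from both sides at C = (-31.40, -29.40). That places the tangent points at V = (-48.90, -29.40) on FV and N = (-31.40, -46.90) on NE. Then cos ∠ZCV = CZ·CV / (|CZ||CV|), giving 136.9°.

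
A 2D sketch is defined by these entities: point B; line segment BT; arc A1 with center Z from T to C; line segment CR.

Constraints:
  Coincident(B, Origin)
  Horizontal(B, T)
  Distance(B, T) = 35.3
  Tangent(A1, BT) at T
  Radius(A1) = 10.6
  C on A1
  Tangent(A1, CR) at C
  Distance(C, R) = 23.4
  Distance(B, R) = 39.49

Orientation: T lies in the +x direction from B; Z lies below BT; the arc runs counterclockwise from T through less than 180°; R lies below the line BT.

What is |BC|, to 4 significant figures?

26.50

Checks: B = (0.00, 0.00) ✓; |ZT| = 10.60 ✓; |ZC| = 10.60 ✓; ∠(ZC, CR) = 90.00° ✓; |CR| = 23.40 ✓; |BR| = 39.49 ✓.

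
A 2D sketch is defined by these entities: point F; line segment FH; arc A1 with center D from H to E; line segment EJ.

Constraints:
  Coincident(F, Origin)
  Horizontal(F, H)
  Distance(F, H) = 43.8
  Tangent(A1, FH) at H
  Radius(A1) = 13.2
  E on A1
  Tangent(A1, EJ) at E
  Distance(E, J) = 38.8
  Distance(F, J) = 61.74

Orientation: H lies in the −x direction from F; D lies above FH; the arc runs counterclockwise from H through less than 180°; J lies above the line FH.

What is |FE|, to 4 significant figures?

33.58

Checks: |DE| = 13.20 ✓; ∠(DE, EJ) = 90.00° ✓; |EJ| = 38.80 ✓; |FJ| = 61.74 ✓.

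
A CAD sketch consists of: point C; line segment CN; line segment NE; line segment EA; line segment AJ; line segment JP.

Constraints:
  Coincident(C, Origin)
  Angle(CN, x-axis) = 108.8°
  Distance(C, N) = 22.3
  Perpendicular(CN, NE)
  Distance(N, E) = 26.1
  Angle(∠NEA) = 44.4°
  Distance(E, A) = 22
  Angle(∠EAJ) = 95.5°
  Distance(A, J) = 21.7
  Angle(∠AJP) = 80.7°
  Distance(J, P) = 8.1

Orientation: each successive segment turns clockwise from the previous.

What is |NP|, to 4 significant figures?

3.857

∠EAJ = 95.5° gives AJ at 158.7° from the x-axis; with |AJ| = 21.7, J = (-12.62, 17.77). ∠AJP = 80.7° gives JP at 59.40° from the x-axis; with |JP| = 8.1, P = (-8.493, 24.74). Then |NP| = |P − N| = 3.857.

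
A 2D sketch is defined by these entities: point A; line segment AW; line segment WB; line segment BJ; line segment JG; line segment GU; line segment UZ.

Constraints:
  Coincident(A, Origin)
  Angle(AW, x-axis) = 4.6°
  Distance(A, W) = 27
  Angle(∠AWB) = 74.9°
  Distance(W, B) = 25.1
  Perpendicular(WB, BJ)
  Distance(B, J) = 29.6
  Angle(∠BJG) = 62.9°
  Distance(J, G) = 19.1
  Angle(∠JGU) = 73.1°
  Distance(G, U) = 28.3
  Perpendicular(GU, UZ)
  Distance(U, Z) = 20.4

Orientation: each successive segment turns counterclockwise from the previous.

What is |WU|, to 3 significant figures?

27.8

A is at the origin; AW runs at 4.6° with length 27.0, so W = (26.9, 2.17). ∠AWB = 74.9° gives WB at 110° from the x-axis; with |WB| = 25.1, B = (18.5, 25.8). WB ⟂ BJ, so BJ runs at -160°; with |BJ| = 29.6, J = (-9.42, 15.8). ∠BJG = 62.9° gives JG at -43.2° from the x-axis; with |JG| = 19.1, G = (4.51, 2.74). ∠JGU = 73.1° gives GU at 63.7° from the x-axis; with |GU| = 28.3, U = (17.0, 28.1). Then |WU| = |U − W| = 27.8.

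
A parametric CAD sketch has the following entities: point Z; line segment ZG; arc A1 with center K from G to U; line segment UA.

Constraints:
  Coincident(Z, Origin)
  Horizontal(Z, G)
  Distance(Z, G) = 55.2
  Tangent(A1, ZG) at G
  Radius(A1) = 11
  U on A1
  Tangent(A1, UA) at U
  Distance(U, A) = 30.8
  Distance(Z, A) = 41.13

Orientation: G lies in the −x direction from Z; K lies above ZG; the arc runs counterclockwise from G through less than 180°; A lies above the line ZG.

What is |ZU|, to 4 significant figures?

46.46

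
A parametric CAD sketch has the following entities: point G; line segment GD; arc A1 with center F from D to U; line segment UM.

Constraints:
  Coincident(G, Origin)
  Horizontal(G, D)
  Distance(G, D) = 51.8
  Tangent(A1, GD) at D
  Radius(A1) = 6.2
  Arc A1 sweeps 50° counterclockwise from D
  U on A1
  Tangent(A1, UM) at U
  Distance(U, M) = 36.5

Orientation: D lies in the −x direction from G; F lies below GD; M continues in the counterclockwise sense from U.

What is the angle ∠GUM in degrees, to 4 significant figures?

132.2°

On A1, D sits at bearing 90° from F; a 50° counterclockwise sweep puts U at bearing 140°, so U = F + 6.2·(cos 140°, sin 140°) = (-56.55, -2.215). A1 meets UM tangentially, so FU is at right angles to UM, so UM runs along (−sin 140°, cos 140°); with |UM| = 36.5, M = (-80.01, -30.18). Then cos ∠GUM = UG·UM / (|UG||UM|), giving 132.2°.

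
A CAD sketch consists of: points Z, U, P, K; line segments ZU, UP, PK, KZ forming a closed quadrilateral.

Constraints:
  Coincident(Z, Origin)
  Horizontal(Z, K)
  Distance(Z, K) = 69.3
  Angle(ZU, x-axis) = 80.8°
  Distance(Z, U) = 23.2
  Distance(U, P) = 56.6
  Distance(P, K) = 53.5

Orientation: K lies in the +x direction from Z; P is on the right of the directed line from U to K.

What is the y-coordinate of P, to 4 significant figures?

-29.64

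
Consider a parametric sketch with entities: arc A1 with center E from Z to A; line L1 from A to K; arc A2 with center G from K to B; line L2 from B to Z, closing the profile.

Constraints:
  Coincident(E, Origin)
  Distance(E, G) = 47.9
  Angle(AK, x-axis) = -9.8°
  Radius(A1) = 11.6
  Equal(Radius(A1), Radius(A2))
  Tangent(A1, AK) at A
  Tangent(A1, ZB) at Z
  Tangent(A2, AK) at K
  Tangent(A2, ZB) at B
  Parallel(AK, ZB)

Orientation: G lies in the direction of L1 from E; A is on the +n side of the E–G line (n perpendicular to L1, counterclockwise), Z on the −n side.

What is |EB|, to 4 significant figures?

49.28

Tangency of A1 to both parallel lines with radius 11.6 puts A and Z at E ± 11.6·n: A = (1.974, 11.43), Z = (-1.974, -11.43). Equal radii place K and B the same way about G: K = G + 11.6·n = (49.18, 3.278), B = G − 11.6·n = (45.23, -19.58). Then |EB| = |B − E| = 49.28.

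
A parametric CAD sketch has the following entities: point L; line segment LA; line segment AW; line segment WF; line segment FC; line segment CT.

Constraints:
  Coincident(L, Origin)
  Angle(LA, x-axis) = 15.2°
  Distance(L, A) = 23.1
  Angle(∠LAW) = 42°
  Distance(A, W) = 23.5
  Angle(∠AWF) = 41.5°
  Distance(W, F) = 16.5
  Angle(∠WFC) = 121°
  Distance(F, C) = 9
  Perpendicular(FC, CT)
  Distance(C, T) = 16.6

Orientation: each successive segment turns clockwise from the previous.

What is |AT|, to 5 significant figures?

10.716

L is at the origin; LA runs at 15.2° with length 23.1, so A = (22.292, 6.0566). ∠LAW = 42.0° gives AW at -122.80° from the x-axis; with |AW| = 23.5, W = (9.5617, -13.697). ∠AWF = 41.5° gives WF at 98.700° from the x-axis; with |WF| = 16.5, F = (7.0659, 2.6134). ∠WFC = 121.0° gives FC at 39.700° from the x-axis; with |FC| = 9.0, C = (13.991, 8.3623). FC ⟂ CT, so CT runs at -50.300°; with |CT| = 16.6, T = (24.594, -4.4097). Then |AT| = |T − A| = 10.716.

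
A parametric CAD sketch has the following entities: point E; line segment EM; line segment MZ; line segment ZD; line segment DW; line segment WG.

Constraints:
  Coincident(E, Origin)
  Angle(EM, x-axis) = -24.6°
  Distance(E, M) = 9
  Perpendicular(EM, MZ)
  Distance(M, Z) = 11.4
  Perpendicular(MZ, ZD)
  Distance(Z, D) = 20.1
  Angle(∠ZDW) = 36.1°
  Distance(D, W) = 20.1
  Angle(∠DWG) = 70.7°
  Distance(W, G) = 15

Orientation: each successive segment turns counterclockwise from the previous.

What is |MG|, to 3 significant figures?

13.9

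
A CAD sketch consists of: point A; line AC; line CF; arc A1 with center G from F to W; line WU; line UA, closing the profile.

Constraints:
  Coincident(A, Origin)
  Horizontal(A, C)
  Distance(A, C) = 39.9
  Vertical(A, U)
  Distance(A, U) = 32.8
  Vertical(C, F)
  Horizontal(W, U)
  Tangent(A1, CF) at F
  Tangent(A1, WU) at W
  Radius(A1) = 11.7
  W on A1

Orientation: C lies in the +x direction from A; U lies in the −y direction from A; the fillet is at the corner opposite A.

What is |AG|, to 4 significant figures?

35.22

A is at the origin; A and C share the same y with |AC| = 39.9 and C on the +x side, so C = (39.90, 0.000). AU is vertical with |AU| = 32.8 and U on the −y side, so U = (0.000, -32.80). The virtual corner opposite A is at (39.90, -32.80). Tangency of A1 to CF means the radius GF is perpendicular to CF and since A1 is tangent to WU there, GW ⟂ WU, with radius 11.7, so the center G sits 11.7 in from both sides at G = (28.20, -21.10). Then |AG| = |G − A| = 35.22.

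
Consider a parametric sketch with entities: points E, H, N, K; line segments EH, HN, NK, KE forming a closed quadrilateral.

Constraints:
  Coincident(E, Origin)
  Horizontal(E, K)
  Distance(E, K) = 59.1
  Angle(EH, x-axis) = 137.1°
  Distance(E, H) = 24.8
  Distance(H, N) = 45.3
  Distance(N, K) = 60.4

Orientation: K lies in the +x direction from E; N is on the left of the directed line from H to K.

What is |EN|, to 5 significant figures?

47.725

Checks: |HN| = 45.30 ✓; |NK| = 60.40 ✓.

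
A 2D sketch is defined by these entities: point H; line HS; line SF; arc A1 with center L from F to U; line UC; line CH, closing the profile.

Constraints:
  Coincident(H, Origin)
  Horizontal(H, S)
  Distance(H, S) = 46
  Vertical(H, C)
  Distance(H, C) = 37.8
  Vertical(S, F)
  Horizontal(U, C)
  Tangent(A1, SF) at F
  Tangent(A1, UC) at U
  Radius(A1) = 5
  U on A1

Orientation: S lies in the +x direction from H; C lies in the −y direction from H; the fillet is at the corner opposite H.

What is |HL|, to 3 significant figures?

52.5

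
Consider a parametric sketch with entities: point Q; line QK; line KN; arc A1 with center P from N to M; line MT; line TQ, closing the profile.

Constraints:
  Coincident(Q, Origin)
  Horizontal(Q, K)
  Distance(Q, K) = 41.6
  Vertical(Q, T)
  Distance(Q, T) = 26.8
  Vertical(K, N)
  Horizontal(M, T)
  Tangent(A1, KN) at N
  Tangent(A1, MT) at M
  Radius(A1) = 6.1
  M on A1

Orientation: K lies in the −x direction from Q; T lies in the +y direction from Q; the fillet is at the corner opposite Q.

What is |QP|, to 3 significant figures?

41.1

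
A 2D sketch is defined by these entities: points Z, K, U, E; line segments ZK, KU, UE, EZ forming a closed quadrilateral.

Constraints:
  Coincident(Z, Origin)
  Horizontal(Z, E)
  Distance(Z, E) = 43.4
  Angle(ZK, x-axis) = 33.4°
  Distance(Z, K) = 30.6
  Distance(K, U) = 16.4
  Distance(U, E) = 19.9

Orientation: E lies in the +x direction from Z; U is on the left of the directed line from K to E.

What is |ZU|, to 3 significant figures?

46.1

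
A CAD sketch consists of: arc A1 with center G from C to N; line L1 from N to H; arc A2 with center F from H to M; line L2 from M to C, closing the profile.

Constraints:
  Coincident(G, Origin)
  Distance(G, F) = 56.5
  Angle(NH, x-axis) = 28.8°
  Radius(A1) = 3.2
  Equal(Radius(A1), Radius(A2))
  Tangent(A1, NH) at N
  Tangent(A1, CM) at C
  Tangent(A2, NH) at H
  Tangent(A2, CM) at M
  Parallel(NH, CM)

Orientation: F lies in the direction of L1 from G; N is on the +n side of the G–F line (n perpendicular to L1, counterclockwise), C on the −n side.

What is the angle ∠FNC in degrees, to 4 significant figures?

86.76°

The slot axis is L1's direction at 28.8°, so u = (cos 28.8°, sin 28.8°) = (0.8763, 0.4818) and n = (−sin 28.8°, cos 28.8°) = (-0.4818, 0.8763). G is at the origin and F lies 56.5 along u from G, so F = 56.5·u = (49.51, 27.22). Tangency of A1 to both parallel lines with radius 3.2 puts N and C at G ± 3.2·n: N = (-1.542, 2.804), C = (1.542, -2.804). Then cos ∠FNC = NF·NC / (|NF||NC|), giving 86.76°.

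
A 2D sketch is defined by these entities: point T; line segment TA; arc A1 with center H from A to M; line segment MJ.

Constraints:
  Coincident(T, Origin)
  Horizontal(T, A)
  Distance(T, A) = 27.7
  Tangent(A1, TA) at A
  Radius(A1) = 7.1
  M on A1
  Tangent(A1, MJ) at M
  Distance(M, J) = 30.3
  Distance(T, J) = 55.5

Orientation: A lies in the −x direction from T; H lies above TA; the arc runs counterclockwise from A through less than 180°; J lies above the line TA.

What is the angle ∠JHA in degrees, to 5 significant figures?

147.74°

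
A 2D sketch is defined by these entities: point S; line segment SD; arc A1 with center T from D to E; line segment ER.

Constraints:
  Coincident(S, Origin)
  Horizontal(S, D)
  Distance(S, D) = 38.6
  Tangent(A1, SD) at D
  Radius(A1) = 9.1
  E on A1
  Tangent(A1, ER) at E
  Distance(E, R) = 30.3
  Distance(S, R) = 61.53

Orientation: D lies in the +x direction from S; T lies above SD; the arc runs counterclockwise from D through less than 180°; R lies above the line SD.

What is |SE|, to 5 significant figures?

48.591

S is at the origin; SD is horizontal with |SD| = 38.6 and D on the +x side, so D = (38.600, 0.0000). The tangent condition forces TD to be normal to SD, so T = D + (0, 9.1) = (38.600, 9.1000). Since TE ⟂ ER (tangency), |TR| = √(9.1² + 30.3²) = 31.637 regardless of where E sits on A1. So R lies on both circle(S, 61.53) and circle(T, 31.637); the above-SD intersection is R = (47.120, 39.568). E is the foot of the tangent from R: E = (47.698, 9.2737).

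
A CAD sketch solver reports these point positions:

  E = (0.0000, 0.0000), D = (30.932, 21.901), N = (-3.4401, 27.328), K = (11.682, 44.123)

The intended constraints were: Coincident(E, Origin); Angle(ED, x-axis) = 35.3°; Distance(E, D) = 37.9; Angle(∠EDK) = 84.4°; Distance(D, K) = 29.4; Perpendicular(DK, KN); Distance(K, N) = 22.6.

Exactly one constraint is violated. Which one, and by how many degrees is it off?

Perpendicular(DK, KN) — off by 7.10°.

E = (0.00, 0.00) ✓; ED at 35.30° ✓; |ED| = 37.90 ✓; ∠EDK = 84.40° ✓; |DK| = 29.40 ✓; ∠(DK, KN) = 97.10° ✗; |KN| = 22.60 ✓.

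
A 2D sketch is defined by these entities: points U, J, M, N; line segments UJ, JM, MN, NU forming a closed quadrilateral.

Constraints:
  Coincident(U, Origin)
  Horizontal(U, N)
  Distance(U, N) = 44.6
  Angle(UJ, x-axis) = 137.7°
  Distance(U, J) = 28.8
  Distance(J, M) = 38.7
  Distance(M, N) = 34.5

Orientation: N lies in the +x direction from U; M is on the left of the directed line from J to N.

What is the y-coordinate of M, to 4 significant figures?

21.17

Checks: |JM| = 38.70 ✓; |MN| = 34.50 ✓.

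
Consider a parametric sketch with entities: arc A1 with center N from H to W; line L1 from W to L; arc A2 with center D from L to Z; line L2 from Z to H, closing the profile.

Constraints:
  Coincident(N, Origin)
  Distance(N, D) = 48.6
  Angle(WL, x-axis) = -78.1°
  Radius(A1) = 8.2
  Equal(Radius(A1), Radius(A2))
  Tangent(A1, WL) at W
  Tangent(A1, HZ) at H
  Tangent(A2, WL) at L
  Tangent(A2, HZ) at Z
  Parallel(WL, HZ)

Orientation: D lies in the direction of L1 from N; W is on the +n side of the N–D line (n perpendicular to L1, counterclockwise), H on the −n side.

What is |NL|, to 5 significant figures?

49.287

The slot axis is L1's direction at -78.1°, so u = (cos -78.1°, sin -78.1°) = (0.20620, -0.97851) and n = (−sin -78.1°, cos -78.1°) = (0.97851, 0.20620). N is at the origin and D lies 48.6 along u from N, so D = 48.6·u = (10.022, -47.556). Tangency of A1 to both parallel lines with radius 8.2 puts W and H at N ± 8.2·n: W = (8.0238, 1.6909), H = (-8.0238, -1.6909). Equal radii place L and Z the same way about D: L = D + 8.2·n = (18.045, -45.865), Z = D − 8.2·n = (1.9977, -49.246). Then |NL| = |L − N| = 49.287.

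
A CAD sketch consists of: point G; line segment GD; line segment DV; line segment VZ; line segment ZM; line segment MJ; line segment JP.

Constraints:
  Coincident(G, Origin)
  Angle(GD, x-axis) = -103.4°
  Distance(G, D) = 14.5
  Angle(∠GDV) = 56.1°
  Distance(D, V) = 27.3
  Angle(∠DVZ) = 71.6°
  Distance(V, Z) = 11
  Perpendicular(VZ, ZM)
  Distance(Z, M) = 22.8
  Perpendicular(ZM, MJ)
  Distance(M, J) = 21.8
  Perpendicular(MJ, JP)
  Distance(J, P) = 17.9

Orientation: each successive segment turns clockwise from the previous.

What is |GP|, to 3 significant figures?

29.8

G is at the origin; GD runs at -103.4° with length 14.5, so D = (-3.36, -14.1). ∠GDV = 56.1° gives DV at 133° from the x-axis; with |DV| = 27.3, V = (-21.9, 5.96). ∠DVZ = 71.6° gives VZ at 24.3° from the x-axis; with |VZ| = 11.0, Z = (-11.8, 10.5). VZ is perpendicular to ZM, so ZM runs at -65.7°; with |ZM| = 22.8, M = (-2.47, -10.3). The perpendicularity gives MJ at right angles to ZM, so MJ runs at -156°; with |MJ| = 21.8, J = (-22.3, -19.3). The perpendicularity gives JP at right angles to MJ, so JP runs at 114°; with |JP| = 17.9, P = (-29.7, -2.95). Then |GP| = |P − G| = 29.8.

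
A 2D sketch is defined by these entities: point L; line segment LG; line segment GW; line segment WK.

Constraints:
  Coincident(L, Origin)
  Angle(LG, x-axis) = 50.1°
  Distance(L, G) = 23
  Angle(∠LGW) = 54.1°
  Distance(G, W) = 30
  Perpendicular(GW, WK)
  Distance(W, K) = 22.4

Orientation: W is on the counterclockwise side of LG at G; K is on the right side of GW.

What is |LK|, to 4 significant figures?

44.23

L is at the origin; LG runs at 50.1° with length 23.0, so G = 23.0·(cos 50.1°, sin 50.1°) = (14.75, 17.64). ∠LGW = 54.1°, so GW runs at 50.1° + (180° − 54.1°) = 176.0° from the x-axis; with |GW| = 30.0, W = G + 30.0·(cos 176.0°, sin 176.0°) = (-15.17, 19.74). GW is perpendicular to WK; with |WK| = 22.4 on the right of GW, K = W + 22.4·(0.06976, 0.9976) = (-13.61, 42.08). Then |LK| = |K − L| = 44.23.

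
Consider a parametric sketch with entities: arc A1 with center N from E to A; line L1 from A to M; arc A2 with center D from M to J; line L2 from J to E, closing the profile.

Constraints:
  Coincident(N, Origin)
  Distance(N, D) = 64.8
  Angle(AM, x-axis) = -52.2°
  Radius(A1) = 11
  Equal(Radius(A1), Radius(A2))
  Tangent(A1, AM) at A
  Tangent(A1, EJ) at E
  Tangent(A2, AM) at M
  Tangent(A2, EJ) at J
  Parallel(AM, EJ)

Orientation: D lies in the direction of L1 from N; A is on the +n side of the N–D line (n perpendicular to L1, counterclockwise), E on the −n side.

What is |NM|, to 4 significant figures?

65.73

Tangency of A1 to both parallel lines with radius 11.0 puts A and E at N ± 11.0·n: A = (8.692, 6.742), E = (-8.692, -6.742). Equal radii place M and J the same way about D: M = D + 11.0·n = (48.41, -44.46), J = D − 11.0·n = (31.02, -57.94). Then |NM| = |M − N| = 65.73.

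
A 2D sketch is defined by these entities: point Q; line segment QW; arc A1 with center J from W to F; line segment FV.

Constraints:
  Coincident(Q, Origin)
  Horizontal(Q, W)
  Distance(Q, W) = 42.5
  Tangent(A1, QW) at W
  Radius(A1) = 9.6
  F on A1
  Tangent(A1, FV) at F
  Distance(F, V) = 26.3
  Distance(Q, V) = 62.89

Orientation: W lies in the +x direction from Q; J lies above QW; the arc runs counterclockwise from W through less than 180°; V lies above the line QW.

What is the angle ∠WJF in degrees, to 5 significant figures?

91.333°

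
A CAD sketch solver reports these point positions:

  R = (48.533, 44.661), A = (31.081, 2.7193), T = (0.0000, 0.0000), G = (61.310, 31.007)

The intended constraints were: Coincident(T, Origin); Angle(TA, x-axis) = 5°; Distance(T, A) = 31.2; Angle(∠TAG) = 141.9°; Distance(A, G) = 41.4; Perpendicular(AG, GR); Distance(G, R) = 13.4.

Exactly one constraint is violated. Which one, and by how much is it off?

Distance(G, R) = 13.4 — off by 5.30.

T = (0.00, 0.00) ✓; TA at 5.000° ✓; |TA| = 31.20 ✓; ∠TAG = 141.9° ✓; |AG| = 41.40 ✓; ∠(AG, GR) = 90.00° ✓; |GR| = 18.70 ✗.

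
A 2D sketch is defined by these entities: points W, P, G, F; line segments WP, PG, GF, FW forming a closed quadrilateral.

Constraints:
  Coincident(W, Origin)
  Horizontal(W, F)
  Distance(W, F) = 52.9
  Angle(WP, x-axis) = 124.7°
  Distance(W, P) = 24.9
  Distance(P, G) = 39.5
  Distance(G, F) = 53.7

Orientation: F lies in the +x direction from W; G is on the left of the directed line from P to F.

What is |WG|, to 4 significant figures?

45.91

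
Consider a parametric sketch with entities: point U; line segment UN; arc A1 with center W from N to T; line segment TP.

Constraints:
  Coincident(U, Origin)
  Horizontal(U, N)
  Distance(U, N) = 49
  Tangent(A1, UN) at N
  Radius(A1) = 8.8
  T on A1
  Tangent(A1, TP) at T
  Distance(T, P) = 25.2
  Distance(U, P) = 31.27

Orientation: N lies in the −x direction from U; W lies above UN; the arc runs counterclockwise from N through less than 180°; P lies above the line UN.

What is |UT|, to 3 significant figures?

43.1

U is at the origin; UN is horizontal with |UN| = 49.0 and N on the −x side, so N = (-49.0, 0.00). A1 meets UN tangentially, so WN is at right angles to UN, so W = N + (0, 8.8) = (-49.0, 8.80). Since WT ⟂ TP (tangency), |WP| = √(8.8² + 25.2²) = 26.7 regardless of where T sits on A1. So P lies on both circle(U, 31.27) and circle(W, 26.7); the above-UN intersection is P = (-24.5, 19.4). T is the foot of the tangent from P: T = (-43.0, 2.33).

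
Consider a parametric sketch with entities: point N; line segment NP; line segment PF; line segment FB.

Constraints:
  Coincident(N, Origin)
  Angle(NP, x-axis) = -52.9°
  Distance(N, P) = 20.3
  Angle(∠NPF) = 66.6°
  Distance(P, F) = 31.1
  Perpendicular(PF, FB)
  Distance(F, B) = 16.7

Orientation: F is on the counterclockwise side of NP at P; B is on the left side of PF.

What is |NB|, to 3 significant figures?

23.1

∠NPF = 66.6°, so PF runs at -52.9° + (180° − 66.6°) = 60.5° from the x-axis; with |PF| = 31.1, F = P + 31.1·(cos 60.5°, sin 60.5°) = (27.6, 10.9). The perpendicularity gives FB at right angles to PF; with |FB| = 16.7 on the left of PF, B = F + 16.7·(-0.870, 0.492) = (13.0, 19.1). Then |NB| = |B − N| = 23.1.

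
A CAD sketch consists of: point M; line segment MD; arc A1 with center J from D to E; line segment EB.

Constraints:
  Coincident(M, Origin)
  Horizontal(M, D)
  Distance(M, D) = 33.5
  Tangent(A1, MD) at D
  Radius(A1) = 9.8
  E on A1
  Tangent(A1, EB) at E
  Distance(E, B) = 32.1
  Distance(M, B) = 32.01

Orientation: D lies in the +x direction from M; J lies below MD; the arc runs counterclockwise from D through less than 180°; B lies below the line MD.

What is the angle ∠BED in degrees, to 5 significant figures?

151.81°

M is at the origin; M and D share the same y with |MD| = 33.5 and D on the +x side, so D = (33.500, 0.0000). A1 meets MD tangentially, so JD is at right angles to MD, so J = D + (0, -9.8) = (33.500, -9.8000). Since JE ⟂ EB (tangency), |JB| = √(9.8² + 32.1²) = 33.563 regardless of where E sits on A1. So B lies on both circle(M, 32.01) and circle(J, 33.563); the below-MD intersection is B = (7.5650, -31.103). E is the foot of the tangent from B: E = (25.340, -4.3735).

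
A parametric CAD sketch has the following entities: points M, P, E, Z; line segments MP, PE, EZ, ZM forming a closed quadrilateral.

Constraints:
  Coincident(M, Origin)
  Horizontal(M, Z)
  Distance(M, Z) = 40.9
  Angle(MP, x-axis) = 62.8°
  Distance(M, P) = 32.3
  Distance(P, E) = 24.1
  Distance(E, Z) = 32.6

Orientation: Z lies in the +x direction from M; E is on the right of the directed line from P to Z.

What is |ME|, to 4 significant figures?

10.28

M is at the origin; MZ is horizontal with |MZ| = 40.9 and Z in +x, so Z = (40.9, 0). MP runs at 62.8° with |MP| = 32.3, so P = (14.76, 28.73). E is determined by |PE| = 24.1 and |EZ| = 32.6 together: it lies at the intersection of circle(P, 24.1) and circle(Z, 32.6). With |PZ| = 38.84, the foot of the radical line on PZ is 13.21 from P and the perpendicular offset is √(24.1² − 13.21²) = 20.15. Taking the right-of-PZ solution: E = (8.749, 5.391).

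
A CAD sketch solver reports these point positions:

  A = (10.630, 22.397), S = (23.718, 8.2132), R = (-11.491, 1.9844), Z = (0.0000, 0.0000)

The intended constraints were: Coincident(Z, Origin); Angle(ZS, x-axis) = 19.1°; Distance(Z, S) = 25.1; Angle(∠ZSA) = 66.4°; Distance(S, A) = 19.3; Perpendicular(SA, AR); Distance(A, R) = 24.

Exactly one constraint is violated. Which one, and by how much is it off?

Distance(A, R) = 24 — off by 6.10.

Z = (0.00, 0.00) ✓; ZS at 19.10° ✓; |ZS| = 25.10 ✓; ∠ZSA = 66.40° ✓; |SA| = 19.30 ✓; ∠(SA, AR) = 90.00° ✓; |AR| = 30.10 ✗.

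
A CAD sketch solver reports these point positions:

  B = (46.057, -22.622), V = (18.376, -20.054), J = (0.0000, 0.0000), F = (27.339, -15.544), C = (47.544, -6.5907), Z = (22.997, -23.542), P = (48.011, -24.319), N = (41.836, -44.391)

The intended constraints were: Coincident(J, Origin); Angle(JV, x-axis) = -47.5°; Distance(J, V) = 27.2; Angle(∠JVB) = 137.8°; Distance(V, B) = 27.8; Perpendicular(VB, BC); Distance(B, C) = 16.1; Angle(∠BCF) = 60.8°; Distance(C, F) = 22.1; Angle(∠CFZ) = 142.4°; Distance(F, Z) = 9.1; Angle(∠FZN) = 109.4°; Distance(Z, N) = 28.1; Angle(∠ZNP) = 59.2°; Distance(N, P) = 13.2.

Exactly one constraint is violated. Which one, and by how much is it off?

Distance(N, P) = 13.2 — off by 7.80.

J = (0.00, 0.00) ✓; JV at -47.50° ✓; |JV| = 27.20 ✓; ∠JVB = 137.8° ✓; |VB| = 27.80 ✓; ∠(VB, BC) = 90.00° ✓; |BC| = 16.10 ✓; ∠BCF = 60.80° ✓; |CF| = 22.10 ✓; ∠CFZ = 142.4° ✓; |FZ| = 9.101 ✓; ∠FZN = 109.4° ✓; |ZN| = 28.10 ✓; ∠ZNP = 59.20° ✓; |NP| = 21.00 ✗.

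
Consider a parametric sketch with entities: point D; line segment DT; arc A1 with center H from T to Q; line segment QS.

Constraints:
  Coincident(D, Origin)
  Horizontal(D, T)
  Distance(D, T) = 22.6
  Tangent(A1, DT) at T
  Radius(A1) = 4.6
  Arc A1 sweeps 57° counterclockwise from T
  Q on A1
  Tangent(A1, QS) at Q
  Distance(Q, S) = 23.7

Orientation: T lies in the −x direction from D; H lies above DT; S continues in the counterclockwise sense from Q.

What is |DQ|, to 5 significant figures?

18.859

Tangency of A1 to DT means the radius HT is perpendicular to DT, so H = T + (0, 4.6) = (-22.600, 4.6000). On A1, T sits at bearing -90° from H; a 57° counterclockwise sweep puts Q at bearing -33°, so Q = H + 4.6·(cos -33°, sin -33°) = (-18.742, 2.0947). Then |DQ| = |Q − D| = 18.859.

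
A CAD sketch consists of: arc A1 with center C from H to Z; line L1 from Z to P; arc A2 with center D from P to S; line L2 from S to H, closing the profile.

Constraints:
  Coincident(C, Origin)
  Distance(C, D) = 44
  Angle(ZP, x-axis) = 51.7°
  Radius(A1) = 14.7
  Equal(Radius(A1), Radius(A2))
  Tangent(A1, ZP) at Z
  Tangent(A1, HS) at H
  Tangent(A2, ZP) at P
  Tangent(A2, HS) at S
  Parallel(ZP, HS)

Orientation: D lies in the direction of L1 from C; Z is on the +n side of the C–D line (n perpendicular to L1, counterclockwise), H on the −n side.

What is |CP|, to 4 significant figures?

46.39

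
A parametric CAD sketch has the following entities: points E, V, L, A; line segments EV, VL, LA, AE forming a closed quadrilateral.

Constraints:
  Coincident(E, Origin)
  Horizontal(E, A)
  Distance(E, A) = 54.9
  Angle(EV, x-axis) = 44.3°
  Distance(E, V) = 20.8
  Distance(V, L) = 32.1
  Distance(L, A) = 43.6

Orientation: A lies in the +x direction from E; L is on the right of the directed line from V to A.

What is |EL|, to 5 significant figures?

23.103

Checks: |VL| = 32.10 ✓; |LA| = 43.60 ✓.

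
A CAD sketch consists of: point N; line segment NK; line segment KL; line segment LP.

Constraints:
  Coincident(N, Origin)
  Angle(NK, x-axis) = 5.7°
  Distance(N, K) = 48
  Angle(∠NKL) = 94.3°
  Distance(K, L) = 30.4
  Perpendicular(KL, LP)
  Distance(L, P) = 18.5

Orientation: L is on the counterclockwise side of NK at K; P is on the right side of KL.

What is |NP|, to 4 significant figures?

74.57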